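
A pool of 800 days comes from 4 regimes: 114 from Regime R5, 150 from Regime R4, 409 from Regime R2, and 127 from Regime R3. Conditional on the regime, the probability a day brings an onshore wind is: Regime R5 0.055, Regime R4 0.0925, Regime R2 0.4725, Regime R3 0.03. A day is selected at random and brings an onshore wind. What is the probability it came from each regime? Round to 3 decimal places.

Regime R5 0.029, Regime R4 0.064, Regime R2 0.890, Regime R3 0.018

By Bayes' rule, posterior ∝ prior × likelihood:
  Regime R5: 0.1425 × 0.055 = 0.0078375
  Regime R4: 0.1875 × 0.0925 = 0.01734375
  Regime R2: 0.51125 × 0.4725 = 0.241565625
  Regime R3: 0.15875 × 0.03 = 0.0047625
Sum = 0.271509375.
P(Regime R5 | onshore) = 0.0078375/0.271509375 ≈ 0.029
P(Regime R4 | onshore) = 0.01734375/0.271509375 ≈ 0.064
P(Regime R2 | onshore) = 0.241565625/0.271509375 ≈ 0.890
P(Regime R3 | onshore) = 0.0047625/0.271509375 ≈ 0.018
(Check: 0.029+0.064+0.890+0.018 = 1.001.)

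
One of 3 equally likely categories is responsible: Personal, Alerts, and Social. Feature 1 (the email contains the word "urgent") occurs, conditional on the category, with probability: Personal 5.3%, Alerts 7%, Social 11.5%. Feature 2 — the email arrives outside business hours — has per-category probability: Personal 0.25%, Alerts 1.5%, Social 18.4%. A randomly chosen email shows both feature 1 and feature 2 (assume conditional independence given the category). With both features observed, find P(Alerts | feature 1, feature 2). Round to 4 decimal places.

With a uniform prior (1/3 each), posterior ∝ likelihood:
  Personal: 0.053 × 0.0025 = 0.0001325
  Alerts: 0.07 × 0.015 = 0.00105
  Social: 0.115 × 0.184 = 0.02116
Sum = 0.0223425.
P(Alerts | evidence) = 0.00105 / 0.0223425 ≈ 0.0470.

0.0470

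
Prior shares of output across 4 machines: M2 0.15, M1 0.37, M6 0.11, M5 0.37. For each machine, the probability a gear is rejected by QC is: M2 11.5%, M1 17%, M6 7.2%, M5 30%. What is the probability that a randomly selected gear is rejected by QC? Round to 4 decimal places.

0.1991

Prior × likelihood for each hypothesis:
  M2: 0.15 × 0.115 = 0.01725
  M1: 0.37 × 0.17 = 0.0629
  M6: 0.11 × 0.072 = 0.00792
  M5: 0.37 × 0.3 = 0.111
P(rejected) = 0.01725 + 0.0629 + 0.00792 + 0.111 = 0.19907 → 0.1991.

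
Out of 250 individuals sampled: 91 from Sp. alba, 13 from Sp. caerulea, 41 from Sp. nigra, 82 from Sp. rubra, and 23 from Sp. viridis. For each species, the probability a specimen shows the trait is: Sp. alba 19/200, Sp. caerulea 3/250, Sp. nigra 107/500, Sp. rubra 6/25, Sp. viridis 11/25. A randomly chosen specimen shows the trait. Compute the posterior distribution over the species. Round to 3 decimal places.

Prior × likelihood for each hypothesis:
  Sp. alba: 0.364 × 0.095 = 0.03458
  Sp. caerulea: 0.052 × 0.012 = 0.000624
  Sp. nigra: 0.164 × 0.214 = 0.035096
  Sp. rubra: 0.328 × 0.24 = 0.07872
  Sp. viridis: 0.092 × 0.44 = 0.04048
Sum = 0.1895.
P(Sp. alba | trait) = 0.03458/0.1895 ≈ 0.182
P(Sp. caerulea | trait) = 0.000624/0.1895 ≈ 0.003
P(Sp. nigra | trait) = 0.035096/0.1895 ≈ 0.185
P(Sp. rubra | trait) = 0.07872/0.1895 ≈ 0.415
P(Sp. viridis | trait) = 0.04048/0.1895 ≈ 0.214
(Check: 0.182+0.003+0.185+0.415+0.214 = 0.999.)

Sp. alba 0.182, Sp. caerulea 0.003, Sp. nigra 0.185, Sp. rubra 0.415, Sp. viridis 0.214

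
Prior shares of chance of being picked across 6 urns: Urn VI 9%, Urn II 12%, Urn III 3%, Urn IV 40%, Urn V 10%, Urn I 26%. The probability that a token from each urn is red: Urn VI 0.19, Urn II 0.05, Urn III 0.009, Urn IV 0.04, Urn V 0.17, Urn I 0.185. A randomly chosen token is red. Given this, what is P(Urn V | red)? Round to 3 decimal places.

Prior × likelihood for each hypothesis:
  Urn VI: 0.09 × 0.19 = 0.0171
  Urn II: 0.12 × 0.05 = 0.006
  Urn III: 0.03 × 0.009 = 0.00027
  Urn IV: 0.4 × 0.04 = 0.016
  Urn V: 0.1 × 0.17 = 0.017
  Urn I: 0.26 × 0.185 = 0.0481
Sum = 0.10447.
P(Urn V | evidence) = 0.017 / 0.10447 ≈ 0.163.

0.163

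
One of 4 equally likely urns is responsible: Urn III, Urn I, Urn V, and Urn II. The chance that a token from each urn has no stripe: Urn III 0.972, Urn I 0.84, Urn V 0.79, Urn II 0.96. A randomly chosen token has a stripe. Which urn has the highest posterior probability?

Taking complements, P(striped | each) = Urn III 0.028, Urn I 0.16, Urn V 0.21, Urn II 0.04.
With a uniform prior (1/4 each), posterior ∝ likelihood:
  Urn III: 0.028
  Urn I: 0.16
  Urn V: 0.21
  Urn II: 0.04
Sum = 0.438.
Largest term belongs to Urn V, so Urn V is most probable.

Urn V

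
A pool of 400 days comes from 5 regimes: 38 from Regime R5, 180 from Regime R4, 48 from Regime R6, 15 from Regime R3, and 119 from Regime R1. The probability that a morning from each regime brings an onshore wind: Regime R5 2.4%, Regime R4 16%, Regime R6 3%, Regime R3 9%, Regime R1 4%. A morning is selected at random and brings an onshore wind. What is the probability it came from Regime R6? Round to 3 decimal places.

0.039

Prior × likelihood for each hypothesis:
  Regime R5: 0.095 × 0.024 = 0.00228
  Regime R4: 0.45 × 0.16 = 0.072
  Regime R6: 0.12 × 0.03 = 0.0036
  Regime R3: 0.0375 × 0.09 = 0.003375
  Regime R1: 0.2975 × 0.04 = 0.0119
Total = 0.093155.
P(Regime R6 | evidence) = 0.0036 / 0.093155 ≈ 0.039.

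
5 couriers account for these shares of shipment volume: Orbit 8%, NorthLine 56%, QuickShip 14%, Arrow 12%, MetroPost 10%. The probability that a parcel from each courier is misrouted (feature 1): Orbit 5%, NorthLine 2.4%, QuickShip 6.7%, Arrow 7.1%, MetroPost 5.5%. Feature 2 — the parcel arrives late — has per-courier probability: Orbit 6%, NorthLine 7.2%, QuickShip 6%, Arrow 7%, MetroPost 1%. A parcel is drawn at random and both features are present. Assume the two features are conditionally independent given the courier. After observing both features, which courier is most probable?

NorthLine

Compute prior × likelihood for every hypothesis:
  Orbit: 0.08 × 0.05 × 0.06 = 0.00024
  NorthLine: 0.56 × 0.024 × 0.072 = 0.00096768
  QuickShip: 0.14 × 0.067 × 0.06 = 0.0005628
  Arrow: 0.12 × 0.071 × 0.07 = 0.0005964
  MetroPost: 0.1 × 0.055 × 0.01 = 0.000055
Total = 0.00242188.
Largest term belongs to NorthLine, so NorthLine is most probable.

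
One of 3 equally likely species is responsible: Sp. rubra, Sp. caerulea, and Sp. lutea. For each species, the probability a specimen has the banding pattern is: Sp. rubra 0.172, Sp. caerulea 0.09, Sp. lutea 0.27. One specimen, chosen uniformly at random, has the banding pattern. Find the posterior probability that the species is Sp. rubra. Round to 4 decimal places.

0.3233

Since the prior is uniform, the posterior is proportional to the likelihood:
  Sp. rubra: 0.172
  Sp. caerulea: 0.09
  Sp. lutea: 0.27
Total = 0.532.
P(Sp. rubra | evidence) = 0.172 / 0.532 ≈ 0.3233.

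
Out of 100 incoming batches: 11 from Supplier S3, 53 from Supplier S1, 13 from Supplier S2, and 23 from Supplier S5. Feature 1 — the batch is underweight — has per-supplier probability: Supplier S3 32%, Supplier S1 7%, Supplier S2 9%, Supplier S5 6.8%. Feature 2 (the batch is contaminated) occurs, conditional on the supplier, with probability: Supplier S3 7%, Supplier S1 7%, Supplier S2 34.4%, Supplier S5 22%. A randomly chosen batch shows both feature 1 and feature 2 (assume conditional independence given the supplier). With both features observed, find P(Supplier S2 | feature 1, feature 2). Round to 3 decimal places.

Compute prior × likelihood for every hypothesis:
  Supplier S3: 0.11 × 0.32 × 0.07 = 0.002464
  Supplier S1: 0.53 × 0.07 × 0.07 = 0.002597
  Supplier S2: 0.13 × 0.09 × 0.344 = 0.0040248
  Supplier S5: 0.23 × 0.068 × 0.22 = 0.0034408
Total = 0.0125266.
P(Supplier S2 | evidence) = 0.0040248 / 0.0125266 ≈ 0.321.

0.321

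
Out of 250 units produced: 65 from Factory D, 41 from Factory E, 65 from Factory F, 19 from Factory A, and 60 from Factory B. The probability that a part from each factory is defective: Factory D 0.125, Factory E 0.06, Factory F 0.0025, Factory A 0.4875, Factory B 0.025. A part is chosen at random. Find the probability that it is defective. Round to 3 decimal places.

0.086

By Bayes' rule, posterior ∝ prior × likelihood:
  Factory D: 0.26 × 0.125 = 0.0325
  Factory E: 0.164 × 0.06 = 0.00984
  Factory F: 0.26 × 0.0025 = 0.00065
  Factory A: 0.076 × 0.4875 = 0.03705
  Factory B: 0.24 × 0.025 = 0.006
P(defective) = 0.0325 + 0.00984 + 0.00065 + 0.03705 + 0.006 = 0.08604 → 0.086.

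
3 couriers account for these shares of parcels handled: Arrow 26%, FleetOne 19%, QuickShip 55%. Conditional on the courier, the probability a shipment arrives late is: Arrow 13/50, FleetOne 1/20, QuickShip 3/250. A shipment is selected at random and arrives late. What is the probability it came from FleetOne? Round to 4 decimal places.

0.1135

Unnormalized posteriors (prior × likelihood):
  Arrow: 0.26 × 0.26 = 0.0676
  FleetOne: 0.19 × 0.05 = 0.0095
  QuickShip: 0.55 × 0.012 = 0.0066
Total = 0.0837.
P(FleetOne | evidence) = 0.0095 / 0.0837 ≈ 0.1135.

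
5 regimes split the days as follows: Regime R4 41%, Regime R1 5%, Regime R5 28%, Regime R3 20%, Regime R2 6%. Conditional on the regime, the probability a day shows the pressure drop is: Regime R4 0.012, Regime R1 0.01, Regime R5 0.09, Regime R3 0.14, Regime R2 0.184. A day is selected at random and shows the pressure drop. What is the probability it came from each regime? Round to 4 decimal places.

Compute prior × likelihood for every hypothesis:
  Regime R4: 0.41 × 0.012 = 0.00492
  Regime R1: 0.05 × 0.01 = 0.0005
  Regime R5: 0.28 × 0.09 = 0.0252
  Regime R3: 0.2 × 0.14 = 0.028
  Regime R2: 0.06 × 0.184 = 0.01104
Sum = 0.06966.
P(Regime R4 | drop) = 0.00492/0.06966 ≈ 0.0706
P(Regime R1 | drop) = 0.0005/0.06966 ≈ 0.0072
P(Regime R5 | drop) = 0.0252/0.06966 ≈ 0.3618
P(Regime R3 | drop) = 0.028/0.06966 ≈ 0.4020
P(Regime R2 | drop) = 0.01104/0.06966 ≈ 0.1585

Regime R4 0.0706, Regime R1 0.0072, Regime R5 0.3618, Regime R3 0.4020, Regime R2 0.1585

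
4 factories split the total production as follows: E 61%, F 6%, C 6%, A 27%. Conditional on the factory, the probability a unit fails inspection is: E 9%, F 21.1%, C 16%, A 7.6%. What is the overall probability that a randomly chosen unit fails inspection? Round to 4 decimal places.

Compute prior × likelihood for every hypothesis:
  E: 0.61 × 0.09 = 0.0549
  F: 0.06 × 0.211 = 0.01266
  C: 0.06 × 0.16 = 0.0096
  A: 0.27 × 0.076 = 0.02052
P(nonconforming) = 0.0549 + 0.01266 + 0.0096 + 0.02052 = 0.09768 → 0.0977.

0.0977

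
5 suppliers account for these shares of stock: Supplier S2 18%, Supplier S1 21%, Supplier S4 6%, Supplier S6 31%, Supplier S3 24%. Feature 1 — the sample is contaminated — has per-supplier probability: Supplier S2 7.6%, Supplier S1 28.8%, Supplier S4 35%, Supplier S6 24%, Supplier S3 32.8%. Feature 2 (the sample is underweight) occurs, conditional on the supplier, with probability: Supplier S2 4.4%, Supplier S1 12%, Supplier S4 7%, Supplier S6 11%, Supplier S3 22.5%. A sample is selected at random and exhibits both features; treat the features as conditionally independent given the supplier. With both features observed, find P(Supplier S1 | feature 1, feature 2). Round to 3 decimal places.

By Bayes' rule, posterior ∝ prior × likelihood:
  Supplier S2: 0.18 × 0.076 × 0.044 = 0.00060192
  Supplier S1: 0.21 × 0.288 × 0.12 = 0.0072576
  Supplier S4: 0.06 × 0.35 × 0.07 = 0.00147
  Supplier S6: 0.31 × 0.24 × 0.11 = 0.008184
  Supplier S3: 0.24 × 0.328 × 0.225 = 0.017712
Total = 0.03522552.
P(Supplier S1 | evidence) = 0.0072576 / 0.03522552 ≈ 0.206.

0.206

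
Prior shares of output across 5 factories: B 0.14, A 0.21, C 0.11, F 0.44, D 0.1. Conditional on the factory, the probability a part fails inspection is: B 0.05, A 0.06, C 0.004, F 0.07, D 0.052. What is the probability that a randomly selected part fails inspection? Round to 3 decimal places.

Unnormalized posteriors (prior × likelihood):
  B: 0.14 × 0.05 = 0.007
  A: 0.21 × 0.06 = 0.0126
  C: 0.11 × 0.004 = 0.00044
  F: 0.44 × 0.07 = 0.0308
  D: 0.1 × 0.052 = 0.0052
P(nonconforming) = 0.007 + 0.0126 + 0.00044 + 0.0308 + 0.0052 = 0.05604 → 0.056.

0.056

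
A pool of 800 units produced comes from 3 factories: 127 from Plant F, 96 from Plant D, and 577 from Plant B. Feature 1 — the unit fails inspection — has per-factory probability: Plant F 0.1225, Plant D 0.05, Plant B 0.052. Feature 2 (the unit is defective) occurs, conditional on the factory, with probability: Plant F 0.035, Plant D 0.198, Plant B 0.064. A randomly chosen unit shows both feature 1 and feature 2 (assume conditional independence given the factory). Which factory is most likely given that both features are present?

Compute prior × likelihood for every hypothesis:
  Plant F: 0.15875 × 0.1225 × 0.035 = 0.000680640625
  Plant D: 0.12 × 0.05 × 0.198 = 0.001188
  Plant B: 0.72125 × 0.052 × 0.064 = 0.00240032
Sum = 0.004268960625.
Largest term belongs to Plant B, so Plant B is most probable.

Plant B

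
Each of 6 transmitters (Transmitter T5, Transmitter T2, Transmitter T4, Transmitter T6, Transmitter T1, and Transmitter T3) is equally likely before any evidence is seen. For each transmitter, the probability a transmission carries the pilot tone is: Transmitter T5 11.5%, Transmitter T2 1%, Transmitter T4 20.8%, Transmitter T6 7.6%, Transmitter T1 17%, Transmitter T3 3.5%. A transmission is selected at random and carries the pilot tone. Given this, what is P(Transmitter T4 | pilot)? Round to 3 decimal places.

0.339

With a uniform prior (1/6 each), posterior ∝ likelihood:
  Transmitter T5: 0.115
  Transmitter T2: 0.01
  Transmitter T4: 0.208
  Transmitter T6: 0.076
  Transmitter T1: 0.17
  Transmitter T3: 0.035
Normalizing constant = 0.614.
P(Transmitter T4 | evidence) = 0.208 / 0.614 ≈ 0.339.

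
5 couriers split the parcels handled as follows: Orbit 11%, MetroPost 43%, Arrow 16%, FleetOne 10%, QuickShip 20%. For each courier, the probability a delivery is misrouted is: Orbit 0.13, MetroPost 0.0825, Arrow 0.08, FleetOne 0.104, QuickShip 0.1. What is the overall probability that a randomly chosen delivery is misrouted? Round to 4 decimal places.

Unnormalized posteriors (prior × likelihood):
  Orbit: 0.11 × 0.13 = 0.0143
  MetroPost: 0.43 × 0.0825 = 0.035475
  Arrow: 0.16 × 0.08 = 0.0128
  FleetOne: 0.1 × 0.104 = 0.0104
  QuickShip: 0.2 × 0.1 = 0.02
P(misrouted) = 0.0143 + 0.035475 + 0.0128 + 0.0104 + 0.02 = 0.092975 → 0.0930.

0.0930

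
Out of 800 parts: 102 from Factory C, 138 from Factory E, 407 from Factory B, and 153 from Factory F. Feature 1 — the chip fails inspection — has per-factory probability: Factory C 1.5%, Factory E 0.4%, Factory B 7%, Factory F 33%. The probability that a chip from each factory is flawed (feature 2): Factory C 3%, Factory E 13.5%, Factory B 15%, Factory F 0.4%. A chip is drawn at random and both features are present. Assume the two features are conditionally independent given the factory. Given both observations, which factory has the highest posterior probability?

Factory B

Prior × likelihood for each hypothesis:
  Factory C: 0.1275 × 0.015 × 0.03 = 0.000057375
  Factory E: 0.1725 × 0.004 × 0.135 = 0.00009315
  Factory B: 0.50875 × 0.07 × 0.15 = 0.005341875
  Factory F: 0.19125 × 0.33 × 0.004 = 0.00025245
Normalizing constant = 0.00574485.
Largest term belongs to Factory B, so Factory B is most probable.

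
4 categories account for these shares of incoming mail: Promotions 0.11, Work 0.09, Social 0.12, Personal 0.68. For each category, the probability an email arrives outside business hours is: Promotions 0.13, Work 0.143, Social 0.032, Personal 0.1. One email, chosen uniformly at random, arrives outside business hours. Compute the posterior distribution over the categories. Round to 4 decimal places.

By Bayes' rule, posterior ∝ prior × likelihood:
  Promotions: 0.11 × 0.13 = 0.0143
  Work: 0.09 × 0.143 = 0.01287
  Social: 0.12 × 0.032 = 0.00384
  Personal: 0.68 × 0.1 = 0.068
Normalizing constant = 0.09901.
P(Promotions | off-hours) = 0.0143/0.09901 ≈ 0.1444
P(Work | off-hours) = 0.01287/0.09901 ≈ 0.1300
P(Social | off-hours) = 0.00384/0.09901 ≈ 0.0388
P(Personal | off-hours) = 0.068/0.09901 ≈ 0.6868

Promotions 0.1444, Work 0.1300, Social 0.0388, Personal 0.6868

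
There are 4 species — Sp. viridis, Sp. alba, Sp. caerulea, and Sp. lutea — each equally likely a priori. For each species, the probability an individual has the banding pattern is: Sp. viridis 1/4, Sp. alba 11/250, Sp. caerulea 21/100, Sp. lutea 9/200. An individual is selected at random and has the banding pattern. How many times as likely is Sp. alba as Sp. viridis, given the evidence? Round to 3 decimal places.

With a uniform prior (1/4 each), posterior ∝ likelihood:
  Sp. viridis: 0.25
  Sp. alba: 0.044
  Sp. caerulea: 0.21
  Sp. lutea: 0.045
Total = 0.549.
The ratio is 0.044 / 0.25 (the normalizer cancels) = 0.176.

0.176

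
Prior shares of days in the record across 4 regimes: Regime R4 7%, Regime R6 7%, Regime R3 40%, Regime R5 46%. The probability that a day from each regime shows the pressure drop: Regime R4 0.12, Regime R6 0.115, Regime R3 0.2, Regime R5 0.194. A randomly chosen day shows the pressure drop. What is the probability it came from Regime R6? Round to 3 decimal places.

0.043

Compute prior × likelihood for every hypothesis:
  Regime R4: 0.07 × 0.12 = 0.0084
  Regime R6: 0.07 × 0.115 = 0.00805
  Regime R3: 0.4 × 0.2 = 0.08
  Regime R5: 0.46 × 0.194 = 0.08924
Total = 0.18569.
P(Regime R6 | evidence) = 0.00805 / 0.18569 ≈ 0.043.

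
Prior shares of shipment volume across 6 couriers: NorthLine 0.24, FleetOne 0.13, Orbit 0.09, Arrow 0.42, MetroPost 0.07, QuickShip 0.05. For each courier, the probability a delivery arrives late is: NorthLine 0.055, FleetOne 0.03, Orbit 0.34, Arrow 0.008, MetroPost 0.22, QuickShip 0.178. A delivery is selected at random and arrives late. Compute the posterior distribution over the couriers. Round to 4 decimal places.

NorthLine 0.1752, FleetOne 0.0518, Orbit 0.4061, Arrow 0.0446, MetroPost 0.2044, QuickShip 0.1181

Unnormalized posteriors (prior × likelihood):
  NorthLine: 0.24 × 0.055 = 0.0132
  FleetOne: 0.13 × 0.03 = 0.0039
  Orbit: 0.09 × 0.34 = 0.0306
  Arrow: 0.42 × 0.008 = 0.00336
  MetroPost: 0.07 × 0.22 = 0.0154
  QuickShip: 0.05 × 0.178 = 0.0089
Normalizing constant = 0.07536.
P(NorthLine | late) = 0.0132/0.07536 ≈ 0.1752
P(FleetOne | late) = 0.0039/0.07536 ≈ 0.0518
P(Orbit | late) = 0.0306/0.07536 ≈ 0.4061
P(Arrow | late) = 0.00336/0.07536 ≈ 0.0446
P(MetroPost | late) = 0.0154/0.07536 ≈ 0.2044
P(QuickShip | late) = 0.0089/0.07536 ≈ 0.1181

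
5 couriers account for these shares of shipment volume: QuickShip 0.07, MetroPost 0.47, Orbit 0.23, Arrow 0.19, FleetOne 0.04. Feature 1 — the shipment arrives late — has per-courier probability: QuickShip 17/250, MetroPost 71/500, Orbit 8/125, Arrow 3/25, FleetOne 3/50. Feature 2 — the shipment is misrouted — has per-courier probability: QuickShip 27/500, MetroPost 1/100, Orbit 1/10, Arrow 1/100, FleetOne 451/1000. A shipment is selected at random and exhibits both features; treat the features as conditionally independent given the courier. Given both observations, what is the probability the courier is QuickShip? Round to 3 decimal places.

Unnormalized posteriors (prior × likelihood):
  QuickShip: 0.07 × 0.068 × 0.054 = 0.00025704
  MetroPost: 0.47 × 0.142 × 0.01 = 0.0006674
  Orbit: 0.23 × 0.064 × 0.1 = 0.001472
  Arrow: 0.19 × 0.12 × 0.01 = 0.000228
  FleetOne: 0.04 × 0.06 × 0.451 = 0.0010824
Total = 0.00370684.
P(QuickShip | evidence) = 0.00025704 / 0.00370684 ≈ 0.069.

0.069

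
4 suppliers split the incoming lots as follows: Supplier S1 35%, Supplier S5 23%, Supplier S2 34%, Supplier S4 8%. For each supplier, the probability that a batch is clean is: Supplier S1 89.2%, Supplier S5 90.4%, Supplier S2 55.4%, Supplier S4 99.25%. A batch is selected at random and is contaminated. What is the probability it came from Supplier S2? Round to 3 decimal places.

Taking complements, P(contaminated | each) = Supplier S1 0.108, Supplier S5 0.096, Supplier S2 0.446, Supplier S4 0.0075.
By Bayes' rule, posterior ∝ prior × likelihood:
  Supplier S1: 0.35 × 0.108 = 0.0378
  Supplier S5: 0.23 × 0.096 = 0.02208
  Supplier S2: 0.34 × 0.446 = 0.15164
  Supplier S4: 0.08 × 0.0075 = 0.0006
Total = 0.21212.
P(Supplier S2 | evidence) = 0.15164 / 0.21212 ≈ 0.715.

0.715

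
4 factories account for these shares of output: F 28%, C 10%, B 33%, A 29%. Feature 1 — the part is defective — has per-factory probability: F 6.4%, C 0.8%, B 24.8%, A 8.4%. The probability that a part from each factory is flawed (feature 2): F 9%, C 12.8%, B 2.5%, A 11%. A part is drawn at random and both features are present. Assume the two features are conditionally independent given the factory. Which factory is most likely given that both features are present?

A

Compute prior × likelihood for every hypothesis:
  F: 0.28 × 0.064 × 0.09 = 0.0016128
  C: 0.1 × 0.008 × 0.128 = 0.0001024
  B: 0.33 × 0.248 × 0.025 = 0.002046
  A: 0.29 × 0.084 × 0.11 = 0.0026796
Total = 0.0064408.
Largest term belongs to A, so A is most probable.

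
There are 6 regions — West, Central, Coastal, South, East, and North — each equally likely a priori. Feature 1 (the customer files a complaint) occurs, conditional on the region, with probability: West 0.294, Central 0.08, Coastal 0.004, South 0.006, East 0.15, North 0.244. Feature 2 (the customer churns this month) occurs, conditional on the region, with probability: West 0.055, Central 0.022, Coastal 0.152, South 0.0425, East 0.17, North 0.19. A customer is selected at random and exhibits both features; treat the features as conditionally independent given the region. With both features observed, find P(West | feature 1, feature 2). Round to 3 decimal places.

0.178

With a uniform prior (1/6 each), posterior ∝ likelihood:
  West: 0.294 × 0.055 = 0.01617
  Central: 0.08 × 0.022 = 0.00176
  Coastal: 0.004 × 0.152 = 0.000608
  South: 0.006 × 0.0425 = 0.000255
  East: 0.15 × 0.17 = 0.0255
  North: 0.244 × 0.19 = 0.04636
Sum = 0.090653.
P(West | evidence) = 0.01617 / 0.090653 ≈ 0.178.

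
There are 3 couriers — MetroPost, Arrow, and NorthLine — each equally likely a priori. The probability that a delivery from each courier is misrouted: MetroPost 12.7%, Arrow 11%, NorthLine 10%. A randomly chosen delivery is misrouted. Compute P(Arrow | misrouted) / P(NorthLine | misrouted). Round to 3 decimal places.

1.100

With a uniform prior (1/3 each), posterior ∝ likelihood:
  MetroPost: 0.127
  Arrow: 0.11
  NorthLine: 0.1
Sum = 0.337.
The ratio is 0.11 / 0.1 (the normalizer cancels) = 1.100.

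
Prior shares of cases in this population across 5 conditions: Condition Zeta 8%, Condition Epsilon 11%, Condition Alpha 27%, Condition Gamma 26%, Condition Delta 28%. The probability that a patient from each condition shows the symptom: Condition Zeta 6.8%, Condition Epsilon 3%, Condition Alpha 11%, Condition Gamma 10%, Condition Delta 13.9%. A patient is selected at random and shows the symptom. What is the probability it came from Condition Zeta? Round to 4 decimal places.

Unnormalized posteriors (prior × likelihood):
  Condition Zeta: 0.08 × 0.068 = 0.00544
  Condition Epsilon: 0.11 × 0.03 = 0.0033
  Condition Alpha: 0.27 × 0.11 = 0.0297
  Condition Gamma: 0.26 × 0.1 = 0.026
  Condition Delta: 0.28 × 0.139 = 0.03892
Normalizing constant = 0.10336.
P(Condition Zeta | evidence) = 0.00544 / 0.10336 ≈ 0.0526.

0.0526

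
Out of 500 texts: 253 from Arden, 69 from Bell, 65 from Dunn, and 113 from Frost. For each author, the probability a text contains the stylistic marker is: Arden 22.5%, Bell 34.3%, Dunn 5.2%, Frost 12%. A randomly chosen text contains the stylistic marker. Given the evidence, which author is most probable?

Compute prior × likelihood for every hypothesis:
  Arden: 0.506 × 0.225 = 0.11385
  Bell: 0.138 × 0.343 = 0.047334
  Dunn: 0.13 × 0.052 = 0.00676
  Frost: 0.226 × 0.12 = 0.02712
Total = 0.195064.
Largest term belongs to Arden, so Arden is most probable.

Arden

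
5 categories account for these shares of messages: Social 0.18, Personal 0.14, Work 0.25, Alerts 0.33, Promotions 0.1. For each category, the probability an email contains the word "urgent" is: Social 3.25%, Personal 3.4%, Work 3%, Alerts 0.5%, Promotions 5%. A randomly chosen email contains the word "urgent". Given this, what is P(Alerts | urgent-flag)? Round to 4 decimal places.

0.0666

Unnormalized posteriors (prior × likelihood):
  Social: 0.18 × 0.0325 = 0.00585
  Personal: 0.14 × 0.034 = 0.00476
  Work: 0.25 × 0.03 = 0.0075
  Alerts: 0.33 × 0.005 = 0.00165
  Promotions: 0.1 × 0.05 = 0.005
Sum = 0.02476.
P(Alerts | evidence) = 0.00165 / 0.02476 ≈ 0.0666.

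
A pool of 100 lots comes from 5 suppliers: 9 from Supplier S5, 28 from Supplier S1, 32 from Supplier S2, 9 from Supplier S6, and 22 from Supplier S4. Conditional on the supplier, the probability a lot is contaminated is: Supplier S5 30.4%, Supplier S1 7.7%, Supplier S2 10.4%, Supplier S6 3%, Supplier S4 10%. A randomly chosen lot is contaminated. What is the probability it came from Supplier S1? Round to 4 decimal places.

By Bayes' rule, posterior ∝ prior × likelihood:
  Supplier S5: 0.09 × 0.304 = 0.02736
  Supplier S1: 0.28 × 0.077 = 0.02156
  Supplier S2: 0.32 × 0.104 = 0.03328
  Supplier S6: 0.09 × 0.03 = 0.0027
  Supplier S4: 0.22 × 0.1 = 0.022
Normalizing constant = 0.1069.
P(Supplier S1 | evidence) = 0.02156 / 0.1069 ≈ 0.2017.

0.2017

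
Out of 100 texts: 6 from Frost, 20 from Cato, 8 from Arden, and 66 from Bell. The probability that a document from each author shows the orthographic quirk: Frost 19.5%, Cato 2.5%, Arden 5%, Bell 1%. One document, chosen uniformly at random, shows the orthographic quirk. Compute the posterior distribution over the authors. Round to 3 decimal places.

Frost 0.429, Cato 0.183, Arden 0.147, Bell 0.242

By Bayes' rule, posterior ∝ prior × likelihood:
  Frost: 0.06 × 0.195 = 0.0117
  Cato: 0.2 × 0.025 = 0.005
  Arden: 0.08 × 0.05 = 0.004
  Bell: 0.66 × 0.01 = 0.0066
Sum = 0.0273.
P(Frost | quirk) = 0.0117/0.0273 ≈ 0.429
P(Cato | quirk) = 0.005/0.0273 ≈ 0.183
P(Arden | quirk) = 0.004/0.0273 ≈ 0.147
P(Bell | quirk) = 0.0066/0.0273 ≈ 0.242
(Check: 0.429+0.183+0.147+0.242 = 1.001.)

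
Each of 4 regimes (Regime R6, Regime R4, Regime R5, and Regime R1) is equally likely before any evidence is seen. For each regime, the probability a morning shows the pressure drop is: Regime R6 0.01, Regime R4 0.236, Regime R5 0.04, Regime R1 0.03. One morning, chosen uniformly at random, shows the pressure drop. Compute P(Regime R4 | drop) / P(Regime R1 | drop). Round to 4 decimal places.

Since the prior is uniform, the posterior is proportional to the likelihood:
  Regime R6: 0.01
  Regime R4: 0.236
  Regime R5: 0.04
  Regime R1: 0.03
Sum = 0.316.
The ratio is 0.236 / 0.03 (the normalizer cancels) = 7.8667.

7.8667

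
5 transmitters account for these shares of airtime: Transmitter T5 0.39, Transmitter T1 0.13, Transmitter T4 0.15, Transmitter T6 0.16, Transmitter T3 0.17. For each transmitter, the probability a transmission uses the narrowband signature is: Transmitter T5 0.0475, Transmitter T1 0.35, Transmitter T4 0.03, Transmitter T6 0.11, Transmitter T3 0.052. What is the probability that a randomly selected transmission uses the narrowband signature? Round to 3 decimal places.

0.095

Unnormalized posteriors (prior × likelihood):
  Transmitter T5: 0.39 × 0.0475 = 0.018525
  Transmitter T1: 0.13 × 0.35 = 0.0455
  Transmitter T4: 0.15 × 0.03 = 0.0045
  Transmitter T6: 0.16 × 0.11 = 0.0176
  Transmitter T3: 0.17 × 0.052 = 0.00884
P(narrowband) = 0.018525 + 0.0455 + 0.0045 + 0.0176 + 0.00884 = 0.094965 → 0.095.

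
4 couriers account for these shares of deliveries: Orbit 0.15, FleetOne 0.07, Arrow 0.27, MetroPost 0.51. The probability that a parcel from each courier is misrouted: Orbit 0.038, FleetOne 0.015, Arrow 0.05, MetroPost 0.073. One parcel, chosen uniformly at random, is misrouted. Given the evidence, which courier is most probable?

MetroPost

By Bayes' rule, posterior ∝ prior × likelihood:
  Orbit: 0.15 × 0.038 = 0.0057
  FleetOne: 0.07 × 0.015 = 0.00105
  Arrow: 0.27 × 0.05 = 0.0135
  MetroPost: 0.51 × 0.073 = 0.03723
Normalizing constant = 0.05748.
Largest term belongs to MetroPost, so MetroPost is most probable.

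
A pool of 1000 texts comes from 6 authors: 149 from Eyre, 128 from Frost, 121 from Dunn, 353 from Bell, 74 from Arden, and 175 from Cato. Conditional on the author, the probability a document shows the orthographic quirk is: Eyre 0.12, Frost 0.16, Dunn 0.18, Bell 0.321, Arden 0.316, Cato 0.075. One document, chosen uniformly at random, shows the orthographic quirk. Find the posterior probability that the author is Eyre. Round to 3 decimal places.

0.085

Unnormalized posteriors (prior × likelihood):
  Eyre: 0.149 × 0.12 = 0.01788
  Frost: 0.128 × 0.16 = 0.02048
  Dunn: 0.121 × 0.18 = 0.02178
  Bell: 0.353 × 0.321 = 0.113313
  Arden: 0.074 × 0.316 = 0.023384
  Cato: 0.175 × 0.075 = 0.013125
Normalizing constant = 0.209962.
P(Eyre | evidence) = 0.01788 / 0.209962 ≈ 0.085.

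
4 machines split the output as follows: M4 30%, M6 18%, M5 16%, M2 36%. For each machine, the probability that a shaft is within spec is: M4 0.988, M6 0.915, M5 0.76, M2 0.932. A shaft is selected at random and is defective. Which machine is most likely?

Taking complements, P(defective | each) = M4 0.012, M6 0.085, M5 0.24, M2 0.068.
Prior × likelihood for each hypothesis:
  M4: 0.3 × 0.012 = 0.0036
  M6: 0.18 × 0.085 = 0.0153
  M5: 0.16 × 0.24 = 0.0384
  M2: 0.36 × 0.068 = 0.02448
Sum = 0.08178.
Largest term belongs to M5, so M5 is most probable.

M5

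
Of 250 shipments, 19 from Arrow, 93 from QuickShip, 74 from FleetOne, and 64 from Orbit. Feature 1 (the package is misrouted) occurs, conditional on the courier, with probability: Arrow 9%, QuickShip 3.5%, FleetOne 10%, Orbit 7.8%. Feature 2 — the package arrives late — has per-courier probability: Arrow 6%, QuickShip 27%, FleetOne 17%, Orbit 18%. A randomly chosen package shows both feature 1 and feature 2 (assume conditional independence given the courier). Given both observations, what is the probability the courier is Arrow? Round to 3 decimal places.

Prior × likelihood for each hypothesis:
  Arrow: 0.076 × 0.09 × 0.06 = 0.0004104
  QuickShip: 0.372 × 0.035 × 0.27 = 0.0035154
  FleetOne: 0.296 × 0.1 × 0.17 = 0.005032
  Orbit: 0.256 × 0.078 × 0.18 = 0.00359424
Normalizing constant = 0.01255204.
P(Arrow | evidence) = 0.0004104 / 0.01255204 ≈ 0.033.

0.033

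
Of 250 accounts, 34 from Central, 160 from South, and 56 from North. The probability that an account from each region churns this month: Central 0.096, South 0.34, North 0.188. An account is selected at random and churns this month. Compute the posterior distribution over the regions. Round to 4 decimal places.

Central 0.0479, South 0.7977, North 0.1544

Prior × likelihood for each hypothesis:
  Central: 0.136 × 0.096 = 0.013056
  South: 0.64 × 0.34 = 0.2176
  North: 0.224 × 0.188 = 0.042112
Normalizing constant = 0.272768.
P(Central | churn) = 0.013056/0.272768 ≈ 0.0479
P(South | churn) = 0.2176/0.272768 ≈ 0.7977
P(North | churn) = 0.042112/0.272768 ≈ 0.1544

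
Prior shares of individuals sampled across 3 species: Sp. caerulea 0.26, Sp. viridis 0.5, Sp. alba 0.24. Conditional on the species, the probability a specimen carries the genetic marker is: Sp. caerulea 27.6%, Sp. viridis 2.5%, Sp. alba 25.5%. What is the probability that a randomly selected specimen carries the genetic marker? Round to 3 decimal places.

0.145

Prior × likelihood for each hypothesis:
  Sp. caerulea: 0.26 × 0.276 = 0.07176
  Sp. viridis: 0.5 × 0.025 = 0.0125
  Sp. alba: 0.24 × 0.255 = 0.0612
P(marker) = 0.07176 + 0.0125 + 0.0612 = 0.14546 → 0.145.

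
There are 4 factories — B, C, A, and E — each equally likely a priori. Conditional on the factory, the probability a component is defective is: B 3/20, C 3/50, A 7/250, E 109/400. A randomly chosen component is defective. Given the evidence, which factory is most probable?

Since the prior is uniform, the posterior is proportional to the likelihood:
  B: 0.15
  C: 0.06
  A: 0.028
  E: 0.2725
Sum = 0.5105.
Largest term belongs to E, so E is most probable.

E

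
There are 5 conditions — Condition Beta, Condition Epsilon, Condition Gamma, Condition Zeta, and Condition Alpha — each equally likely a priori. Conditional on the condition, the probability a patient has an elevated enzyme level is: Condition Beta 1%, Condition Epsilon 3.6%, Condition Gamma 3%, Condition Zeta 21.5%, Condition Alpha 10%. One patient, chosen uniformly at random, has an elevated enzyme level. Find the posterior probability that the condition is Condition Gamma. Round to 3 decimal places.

With a uniform prior (1/5 each), posterior ∝ likelihood:
  Condition Beta: 0.01
  Condition Epsilon: 0.036
  Condition Gamma: 0.03
  Condition Zeta: 0.215
  Condition Alpha: 0.1
Total = 0.391.
P(Condition Gamma | evidence) = 0.03 / 0.391 ≈ 0.077.

0.077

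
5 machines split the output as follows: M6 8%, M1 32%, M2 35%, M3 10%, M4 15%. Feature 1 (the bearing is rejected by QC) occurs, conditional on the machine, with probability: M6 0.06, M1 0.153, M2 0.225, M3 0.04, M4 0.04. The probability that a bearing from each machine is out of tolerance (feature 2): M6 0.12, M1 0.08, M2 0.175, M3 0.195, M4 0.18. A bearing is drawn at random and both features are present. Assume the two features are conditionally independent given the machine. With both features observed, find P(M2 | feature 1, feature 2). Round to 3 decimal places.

By Bayes' rule, posterior ∝ prior × likelihood:
  M6: 0.08 × 0.06 × 0.12 = 0.000576
  M1: 0.32 × 0.153 × 0.08 = 0.0039168
  M2: 0.35 × 0.225 × 0.175 = 0.01378125
  M3: 0.1 × 0.04 × 0.195 = 0.00078
  M4: 0.15 × 0.04 × 0.18 = 0.00108
Normalizing constant = 0.02013405.
P(M2 | evidence) = 0.01378125 / 0.02013405 ≈ 0.684.

0.684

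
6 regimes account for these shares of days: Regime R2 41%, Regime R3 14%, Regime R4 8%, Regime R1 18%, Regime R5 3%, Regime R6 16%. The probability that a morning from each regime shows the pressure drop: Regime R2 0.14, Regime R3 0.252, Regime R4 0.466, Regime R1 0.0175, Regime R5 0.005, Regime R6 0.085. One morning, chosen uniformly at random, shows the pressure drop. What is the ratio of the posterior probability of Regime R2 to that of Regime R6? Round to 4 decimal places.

4.2206

By Bayes' rule, posterior ∝ prior × likelihood:
  Regime R2: 0.41 × 0.14 = 0.0574
  Regime R3: 0.14 × 0.252 = 0.03528
  Regime R4: 0.08 × 0.466 = 0.03728
  Regime R1: 0.18 × 0.0175 = 0.00315
  Regime R5: 0.03 × 0.005 = 0.00015
  Regime R6: 0.16 × 0.085 = 0.0136
Normalizing constant = 0.14686.
The ratio is 0.0574 / 0.0136 (the normalizer cancels) = 4.2206.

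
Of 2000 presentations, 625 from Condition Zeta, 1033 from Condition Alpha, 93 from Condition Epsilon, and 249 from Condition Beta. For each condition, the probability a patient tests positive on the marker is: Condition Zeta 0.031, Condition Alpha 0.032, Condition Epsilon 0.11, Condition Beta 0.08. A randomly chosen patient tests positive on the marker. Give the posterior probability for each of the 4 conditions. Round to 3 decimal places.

Compute prior × likelihood for every hypothesis:
  Condition Zeta: 0.3125 × 0.031 = 0.0096875
  Condition Alpha: 0.5165 × 0.032 = 0.016528
  Condition Epsilon: 0.0465 × 0.11 = 0.005115
  Condition Beta: 0.1245 × 0.08 = 0.00996
Total = 0.0412905.
P(Condition Zeta | marker-positive) = 0.0096875/0.0412905 ≈ 0.235
P(Condition Alpha | marker-positive) = 0.016528/0.0412905 ≈ 0.400
P(Condition Epsilon | marker-positive) = 0.005115/0.0412905 ≈ 0.124
P(Condition Beta | marker-positive) = 0.00996/0.0412905 ≈ 0.241

Condition Zeta 0.235, Condition Alpha 0.400, Condition Epsilon 0.124, Condition Beta 0.241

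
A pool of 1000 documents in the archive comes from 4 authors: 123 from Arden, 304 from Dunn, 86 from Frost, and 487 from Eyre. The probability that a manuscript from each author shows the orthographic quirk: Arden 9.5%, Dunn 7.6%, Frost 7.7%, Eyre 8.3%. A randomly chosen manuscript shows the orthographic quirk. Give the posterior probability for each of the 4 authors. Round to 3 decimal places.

Arden 0.143, Dunn 0.282, Frost 0.081, Eyre 0.494

Prior × likelihood for each hypothesis:
  Arden: 0.123 × 0.095 = 0.011685
  Dunn: 0.304 × 0.076 = 0.023104
  Frost: 0.086 × 0.077 = 0.006622
  Eyre: 0.487 × 0.083 = 0.040421
Total = 0.081832.
P(Arden | quirk) = 0.011685/0.081832 ≈ 0.143
P(Dunn | quirk) = 0.023104/0.081832 ≈ 0.282
P(Frost | quirk) = 0.006622/0.081832 ≈ 0.081
P(Eyre | quirk) = 0.040421/0.081832 ≈ 0.494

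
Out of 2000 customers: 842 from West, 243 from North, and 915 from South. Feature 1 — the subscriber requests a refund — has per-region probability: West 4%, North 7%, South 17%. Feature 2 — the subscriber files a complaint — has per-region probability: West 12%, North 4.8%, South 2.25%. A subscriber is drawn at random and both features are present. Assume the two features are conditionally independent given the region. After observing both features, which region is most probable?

West

By Bayes' rule, posterior ∝ prior × likelihood:
  West: 0.421 × 0.04 × 0.12 = 0.0020208
  North: 0.1215 × 0.07 × 0.048 = 0.00040824
  South: 0.4575 × 0.17 × 0.0225 = 0.0017499375
Normalizing constant = 0.0041789775.
Largest term belongs to West, so West is most probable.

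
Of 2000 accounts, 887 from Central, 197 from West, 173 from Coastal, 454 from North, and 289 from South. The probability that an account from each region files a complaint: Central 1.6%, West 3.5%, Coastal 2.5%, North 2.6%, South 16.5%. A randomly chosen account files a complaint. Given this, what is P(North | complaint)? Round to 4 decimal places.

0.1390

Compute prior × likelihood for every hypothesis:
  Central: 0.4435 × 0.016 = 0.007096
  West: 0.0985 × 0.035 = 0.0034475
  Coastal: 0.0865 × 0.025 = 0.0021625
  North: 0.227 × 0.026 = 0.005902
  South: 0.1445 × 0.165 = 0.0238425
Normalizing constant = 0.0424505.
P(North | evidence) = 0.005902 / 0.0424505 ≈ 0.1390.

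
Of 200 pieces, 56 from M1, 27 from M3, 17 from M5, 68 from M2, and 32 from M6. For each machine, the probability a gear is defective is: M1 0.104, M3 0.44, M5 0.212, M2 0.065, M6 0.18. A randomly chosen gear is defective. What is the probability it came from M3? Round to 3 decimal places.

0.377

By Bayes' rule, posterior ∝ prior × likelihood:
  M1: 0.28 × 0.104 = 0.02912
  M3: 0.135 × 0.44 = 0.0594
  M5: 0.085 × 0.212 = 0.01802
  M2: 0.34 × 0.065 = 0.0221
  M6: 0.16 × 0.18 = 0.0288
Sum = 0.15744.
P(M3 | evidence) = 0.0594 / 0.15744 ≈ 0.377.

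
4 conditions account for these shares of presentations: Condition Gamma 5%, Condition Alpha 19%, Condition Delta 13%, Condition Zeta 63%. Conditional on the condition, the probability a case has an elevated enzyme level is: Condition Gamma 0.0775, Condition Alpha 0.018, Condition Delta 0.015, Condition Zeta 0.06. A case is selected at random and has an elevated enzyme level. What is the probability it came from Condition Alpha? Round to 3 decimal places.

By Bayes' rule, posterior ∝ prior × likelihood:
  Condition Gamma: 0.05 × 0.0775 = 0.003875
  Condition Alpha: 0.19 × 0.018 = 0.00342
  Condition Delta: 0.13 × 0.015 = 0.00195
  Condition Zeta: 0.63 × 0.06 = 0.0378
Total = 0.047045.
P(Condition Alpha | evidence) = 0.00342 / 0.047045 ≈ 0.073.

0.073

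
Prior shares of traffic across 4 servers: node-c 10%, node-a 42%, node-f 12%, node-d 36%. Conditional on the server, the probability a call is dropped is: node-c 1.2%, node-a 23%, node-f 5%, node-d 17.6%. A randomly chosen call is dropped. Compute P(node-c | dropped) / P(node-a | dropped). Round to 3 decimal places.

0.012

By Bayes' rule, posterior ∝ prior × likelihood:
  node-c: 0.1 × 0.012 = 0.0012
  node-a: 0.42 × 0.23 = 0.0966
  node-f: 0.12 × 0.05 = 0.006
  node-d: 0.36 × 0.176 = 0.06336
Total = 0.16716.
The ratio is 0.0012 / 0.0966 (the normalizer cancels) = 0.012.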